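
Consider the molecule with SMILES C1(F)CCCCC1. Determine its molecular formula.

C6H11F

Atom tally by fragment:
  cyclohexane ring core → C:6 H:12
  (− 1 ring H displaced by substituents)
  + F → F:1
Element totals:
  C: 6
  H: 11
  F: 1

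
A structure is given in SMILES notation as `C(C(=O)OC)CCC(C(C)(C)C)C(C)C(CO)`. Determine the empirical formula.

C14H28O3

Atom tally by fragment:
  CH3OOCCH2 → C:3 H:5 O:2
  CH2 → C:1 H:2
  CH2 → C:1 H:2
  CH(C(CH3)3) → C:5 H:10
  CH(CH3) → C:2 H:4
  CH2CH2OH → C:2 H:5 O:1
Element totals:
  C: 14
  H: 28
  O: 3
Molecular formula: C14H28O3.
gcd of subscripts (14, 28, 3) = 1, so the empirical formula equals the molecular formula.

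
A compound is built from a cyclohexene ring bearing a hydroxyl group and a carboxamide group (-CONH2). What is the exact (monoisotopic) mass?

Atom tally by fragment:
  cyclohexene ring core → C:6 H:10
  (− 2 ring H displaced by substituents)
  + OH → O:1 H:1
  + CONH2 → C:1 H:2 O:1 N:1
Element totals:
  C: 7
  H: 11
  N: 1
  O: 2
Molecular formula: C7H11NO2.
  M = 7(12.0) + 11(1.007825) + 14.003074 + 2(15.994915)
    = 84.000000 + 11.086075 + 14.003074 + 31.989830 = 141.078979

141.0790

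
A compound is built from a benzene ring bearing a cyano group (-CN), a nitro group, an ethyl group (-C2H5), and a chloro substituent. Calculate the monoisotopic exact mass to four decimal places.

210.0196

Atom tally by fragment:
  benzene ring core → C:6 H:6
  (− 4 ring H displaced by substituents)
  + CN → C:1 N:1
  + NO2 → N:1 O:2
  + C2H5 → C:2 H:5
  + Cl → Cl:1
Element totals:
  C: 9
  H: 7
  Cl: 1
  N: 2
  O: 2
Molecular formula: C9H7ClN2O2.
  M = 9(12.0) + 7(1.007825) + 34.968853 + 2(14.003074) + 2(15.994915)
    = 108.000000 + 7.054775 + 34.968853 + 28.006148 + 31.989830 = 210.019606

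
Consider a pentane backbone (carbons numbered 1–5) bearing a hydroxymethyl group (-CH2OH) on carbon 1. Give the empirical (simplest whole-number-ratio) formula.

Atom tally by fragment:
  HOCH2CH2 → C:2 H:5 O:1
  CH2 → C:1 H:2
  CH2 → C:1 H:2
  CH2 → C:1 H:2
  CH3 → C:1 H:3
Element totals:
  C: 6
  H: 14
  O: 1
Molecular formula: C6H14O.
gcd of subscripts (6, 14, 1) = 1, so the empirical formula equals the molecular formula.

C6H14O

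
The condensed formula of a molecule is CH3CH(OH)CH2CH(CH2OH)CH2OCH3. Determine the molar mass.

Atom tally by fragment:
  CH3 → C:1 H:3
  CH(OH) → C:1 H:2 O:1
  CH2 → C:1 H:2
  CH(CH2OH) → C:2 H:4 O:1
  CH2OCH3 → C:2 H:5 O:1
Element totals:
  C: 7
  H: 16
  O: 3
Molecular formula: C7H16O3.
  M = 7(12.011) + 16(1.008) + 3(15.999)
    = 84.077 + 16.128 + 47.997 = 148.202

148.20 g/mol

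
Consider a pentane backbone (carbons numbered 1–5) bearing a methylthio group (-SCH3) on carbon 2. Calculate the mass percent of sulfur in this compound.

27.11%

Atom tally by fragment:
  CH3 → C:1 H:3
  CH(SCH3) → C:2 H:4 S:1
  CH2 → C:1 H:2
  CH2 → C:1 H:2
  CH3 → C:1 H:3
Element totals:
  C: 6
  H: 14
  S: 1
Molecular formula: C6H14S.
Molar mass = 118.238 g/mol.
Mass from S: 1 × 32.06 = 32.060 g/mol.
%S = 32.060 / 118.238 × 100 = 27.11%.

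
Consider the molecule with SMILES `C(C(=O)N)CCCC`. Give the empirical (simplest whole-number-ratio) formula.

C6H13NO

Atom tally by fragment:
  H2NOCCH2 → C:2 H:4 O:1 N:1
  CH2 → C:1 H:2
  CH2 → C:1 H:2
  CH2 → C:1 H:2
  CH3 → C:1 H:3
Element totals:
  C: 6
  H: 13
  N: 1
  O: 1
Molecular formula: C6H13NO.
gcd of subscripts (6, 13, 1, 1) = 1, so the empirical formula equals the molecular formula.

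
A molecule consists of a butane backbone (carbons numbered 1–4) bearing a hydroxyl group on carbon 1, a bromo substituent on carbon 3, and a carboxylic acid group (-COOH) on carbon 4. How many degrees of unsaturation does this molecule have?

Atom tally by fragment:
  HOCH2 → C:1 H:3 O:1
  CH2 → C:1 H:2
  CH(Br) → C:1 H:1 Br:1
  CH2COOH → C:2 H:3 O:2
Element totals:
  C: 5
  H: 9
  Br: 1
  O: 3
Molecular formula: C5H9BrO3.
DoU = (2C + 2 + N − H − X) / 2 = (2·5 + 2 + 0 − 9 − 1) / 2 = 1.

1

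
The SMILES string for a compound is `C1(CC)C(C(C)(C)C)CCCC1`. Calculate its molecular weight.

Atom tally by fragment:
  cyclohexane ring core → C:6 H:12
  (− 2 ring H displaced by substituents)
  + C2H5 → C:2 H:5
  + C(CH3)3 → C:4 H:9
Element totals:
  C: 12
  H: 24
Molecular formula: C12H24.
  M = 12(12.011) + 24(1.008)
    = 144.132 + 24.192 = 168.324

168.32 g/mol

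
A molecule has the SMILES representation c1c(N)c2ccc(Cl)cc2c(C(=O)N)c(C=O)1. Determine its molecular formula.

C12H9ClN2O2

Atom tally by fragment:
  naphthalene ring system core → C:10 H:8
  (− 4 ring H displaced by substituents)
  + NH2 → N:1 H:2
  + Cl → Cl:1
  + CONH2 → C:1 H:2 O:1 N:1
  + CHO → C:1 H:1 O:1
Element totals:
  C: 12
  H: 9
  Cl: 1
  N: 2
  O: 2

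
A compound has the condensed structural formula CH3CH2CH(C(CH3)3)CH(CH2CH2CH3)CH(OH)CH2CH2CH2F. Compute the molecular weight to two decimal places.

246.41 g/mol

Element totals:
  C: 15
  H: 31
  F: 1
  O: 1
Molecular formula: C15H31FO.
  M = 15(12.011) + 31(1.008) + 18.998 + 15.999
    = 180.165 + 31.248 + 18.998 + 15.999 = 246.410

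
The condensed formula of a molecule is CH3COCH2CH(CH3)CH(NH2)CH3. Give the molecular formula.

Atom tally by fragment:
  CH3COCH2 → C:3 H:5 O:1
  CH(CH3) → C:2 H:4
  CH(NH2) → C:1 H:3 N:1
  CH3 → C:1 H:3
Element totals:
  C: 7
  H: 15
  N: 1
  O: 1

C7H15NO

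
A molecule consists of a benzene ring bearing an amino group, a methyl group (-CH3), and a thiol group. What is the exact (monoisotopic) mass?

Atom tally by fragment:
  benzene ring core → C:6 H:6
  (− 3 ring H displaced by substituents)
  + NH2 → N:1 H:2
  + CH3 → C:1 H:3
  + SH → S:1 H:1
Element totals:
  C: 7
  H: 9
  N: 1
  S: 1
Molecular formula: C7H9NS.
  M = 7(12.0) + 9(1.007825) + 14.003074 + 31.972071
    = 84.000000 + 9.070425 + 14.003074 + 31.972071 = 139.045570

139.0456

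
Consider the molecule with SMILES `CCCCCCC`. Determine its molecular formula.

C7H16

Atom tally by fragment:
  CH3 → C:1 H:3
  CH2 → C:1 H:2
  CH2 → C:1 H:2
  CH2 → C:1 H:2
  CH2 → C:1 H:2
  CH2 → C:1 H:2
  CH3 → C:1 H:3
Element totals:
  C: 7
  H: 16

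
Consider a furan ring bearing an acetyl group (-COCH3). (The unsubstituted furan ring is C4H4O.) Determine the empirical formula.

Atom tally by fragment:
  furan ring core → C:4 H:4 O:1
  (− 1 ring H displaced by substituents)
  + COCH3 → C:2 H:3 O:1
Element totals:
  C: 6
  H: 6
  O: 2
Molecular formula: C6H6O2.
gcd of subscripts = 2; dividing each by 2:
  C: 6/2 = 3
  H: 6/2 = 3
  O: 2/2 = 1

C3H3O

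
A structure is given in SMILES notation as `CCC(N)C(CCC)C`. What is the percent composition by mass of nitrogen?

10.84%

Atom tally by fragment:
  CH3 → C:1 H:3
  CH2 → C:1 H:2
  CH(NH2) → C:1 H:3 N:1
  CH(CH2CH2CH3) → C:4 H:8
  CH3 → C:1 H:3
Element totals:
  C: 8
  H: 19
  N: 1
Molecular formula: C8H19N.
Molar mass = 129.247 g/mol.
Mass from N: 1 × 14.007 = 14.007 g/mol.
%N = 14.007 / 129.247 × 100 = 10.84%.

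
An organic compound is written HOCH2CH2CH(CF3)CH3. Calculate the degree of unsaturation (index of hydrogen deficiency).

0

Element totals:
  C: 5
  H: 9
  F: 3
  O: 1
Molecular formula: C5H9F3O.
DoU = (2C + 2 + N − H − X) / 2 = (2·5 + 2 + 0 − 9 − 3) / 2 = 0.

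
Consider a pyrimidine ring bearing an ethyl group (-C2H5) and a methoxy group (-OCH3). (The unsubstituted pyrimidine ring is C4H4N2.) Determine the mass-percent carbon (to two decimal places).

60.85%

Atom tally by fragment:
  pyrimidine ring core → C:4 H:4 N:2
  (− 2 ring H displaced by substituents)
  + C2H5 → C:2 H:5
  + OCH3 → C:1 H:3 O:1
Element totals:
  C: 7
  H: 10
  N: 2
  O: 1
Molecular formula: C7H10N2O.
Molar mass = 138.170 g/mol.
Mass from C: 7 × 12.011 = 84.077 g/mol.
%C = 84.077 / 138.170 × 100 = 60.85%.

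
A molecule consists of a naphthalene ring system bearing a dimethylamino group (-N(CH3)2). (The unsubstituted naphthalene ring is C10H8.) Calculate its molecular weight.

Atom tally by fragment:
  naphthalene ring system core → C:10 H:8
  (− 1 ring H displaced by substituents)
  + N(CH3)2 → N:1 C:2 H:6
Element totals:
  C: 12
  H: 13
  N: 1
Molecular formula: C12H13N.
  M = 12(12.011) + 13(1.008) + 14.007
    = 144.132 + 13.104 + 14.007 = 171.243

171.24 g/mol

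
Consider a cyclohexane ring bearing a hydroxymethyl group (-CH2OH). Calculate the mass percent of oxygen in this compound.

Atom tally by fragment:
  cyclohexane ring core → C:6 H:12
  (− 1 ring H displaced by substituents)
  + CH2OH → C:1 H:3 O:1
Element totals:
  C: 7
  H: 14
  O: 1
Molecular formula: C7H14O.
Molar mass = 114.188 g/mol.
Mass from O: 1 × 15.999 = 15.999 g/mol.
%O = 15.999 / 114.188 × 100 = 14.01%.

14.01%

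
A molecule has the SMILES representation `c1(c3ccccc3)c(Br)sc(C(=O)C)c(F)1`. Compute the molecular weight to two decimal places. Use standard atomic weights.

Atom tally by fragment:
  thiophene ring core → C:4 H:4 S:1
  (− 4 ring H displaced by substituents)
  + C6H5 → C:6 H:5
  + Br → Br:1
  + COCH3 → C:2 H:3 O:1
  + F → F:1
Element totals:
  C: 12
  H: 8
  Br: 1
  F: 1
  O: 1
  S: 1
Molecular formula: C12H8BrFOS.
  M = 12(12.011) + 8(1.008) + 79.904 + 18.998 + 15.999 + 32.06
    = 144.132 + 8.064 + 79.904 + 18.998 + 15.999 + 32.060 = 299.157

299.16 g/mol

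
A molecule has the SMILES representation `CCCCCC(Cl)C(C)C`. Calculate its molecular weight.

Atom tally by fragment:
  CH3 → C:1 H:3
  CH2 → C:1 H:2
  CH2 → C:1 H:2
  CH2 → C:1 H:2
  CH2 → C:1 H:2
  CH(Cl) → C:1 H:1 Cl:1
  CH(CH3) → C:2 H:4
  CH3 → C:1 H:3
Element totals:
  C: 9
  H: 19
  Cl: 1
Molecular formula: C9H19Cl.
  M = 9(12.011) + 19(1.008) + 35.45
    = 108.099 + 19.152 + 35.450 = 162.701

162.70 g/mol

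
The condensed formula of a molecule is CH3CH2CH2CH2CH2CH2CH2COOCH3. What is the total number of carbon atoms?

Atom tally by fragment:
  CH3 → C:1 H:3
  CH2 → C:1 H:2
  CH2 → C:1 H:2
  CH2 → C:1 H:2
  CH2 → C:1 H:2
  CH2 → C:1 H:2
  CH2COOCH3 → C:3 H:5 O:2
Element totals:
  C: 9
  H: 18
  O: 2

9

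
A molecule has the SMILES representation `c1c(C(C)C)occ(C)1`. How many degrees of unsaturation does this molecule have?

Atom tally by fragment:
  furan ring core → C:4 H:4 O:1
  (− 2 ring H displaced by substituents)
  + CH(CH3)2 → C:3 H:7
  + CH3 → C:1 H:3
Element totals:
  C: 8
  H: 12
  O: 1
Molecular formula: C8H12O.
DoU = (2C + 2 + N − H − X) / 2 = (2·8 + 2 + 0 − 12 − 0) / 2 = 3.

3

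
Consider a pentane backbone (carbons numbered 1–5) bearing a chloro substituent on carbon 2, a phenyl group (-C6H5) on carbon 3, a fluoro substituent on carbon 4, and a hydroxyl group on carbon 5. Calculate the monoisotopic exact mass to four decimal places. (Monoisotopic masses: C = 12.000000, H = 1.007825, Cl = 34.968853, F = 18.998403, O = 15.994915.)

216.0717

Atom tally by fragment:
  CH3 → C:1 H:3
  CH(Cl) → C:1 H:1 Cl:1
  CH(C6H5) → C:7 H:6
  CH(F) → C:1 H:1 F:1
  CH2OH → C:1 H:3 O:1
Element totals:
  C: 11
  H: 14
  Cl: 1
  F: 1
  O: 1
Molecular formula: C11H14ClFO.
  M = 11(12.0) + 14(1.007825) + 34.968853 + 18.998403 + 15.994915
    = 132.000000 + 14.109550 + 34.968853 + 18.998403 + 15.994915 = 216.071721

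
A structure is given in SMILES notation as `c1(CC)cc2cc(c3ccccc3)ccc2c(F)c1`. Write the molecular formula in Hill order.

C18H15F

Atom tally by fragment:
  naphthalene ring system core → C:10 H:8
  (− 3 ring H displaced by substituents)
  + C2H5 → C:2 H:5
  + C6H5 → C:6 H:5
  + F → F:1
Element totals:
  C: 18
  H: 15
  F: 1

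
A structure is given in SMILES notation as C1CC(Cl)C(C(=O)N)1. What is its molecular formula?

C5H8ClNO

Atom tally by fragment:
  cyclobutane ring core → C:4 H:8
  (− 2 ring H displaced by substituents)
  + Cl → Cl:1
  + CONH2 → C:1 H:2 O:1 N:1
Element totals:
  C: 5
  H: 8
  Cl: 1
  N: 1
  O: 1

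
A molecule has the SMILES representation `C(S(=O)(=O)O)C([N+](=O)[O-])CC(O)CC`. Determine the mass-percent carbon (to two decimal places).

Atom tally by fragment:
  HO3SCH2 → C:1 H:3 S:1 O:3
  CH(NO2) → C:1 H:1 N:1 O:2
  CH2 → C:1 H:2
  CH(OH) → C:1 H:2 O:1
  CH2 → C:1 H:2
  CH3 → C:1 H:3
Element totals:
  C: 6
  H: 13
  N: 1
  O: 6
  S: 1
Molecular formula: C6H13NO6S.
Molar mass = 227.231 g/mol.
Mass from C: 6 × 12.011 = 72.066 g/mol.
%C = 72.066 / 227.231 × 100 = 31.71%.

31.71%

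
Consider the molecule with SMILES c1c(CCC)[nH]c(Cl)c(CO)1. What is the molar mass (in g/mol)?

173.64 g/mol

Atom tally by fragment:
  pyrrole ring core → C:4 H:5 N:1
  (− 3 ring H displaced by substituents)
  + CH2CH2CH3 → C:3 H:7
  + Cl → Cl:1
  + CH2OH → C:1 H:3 O:1
Element totals:
  C: 8
  H: 12
  Cl: 1
  N: 1
  O: 1
Molecular formula: C8H12ClNO.
  M = 8(12.011) + 12(1.008) + 35.45 + 14.007 + 15.999
    = 96.088 + 12.096 + 35.450 + 14.007 + 15.999 = 173.640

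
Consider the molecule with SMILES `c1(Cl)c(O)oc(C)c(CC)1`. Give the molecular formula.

Atom tally by fragment:
  furan ring core → C:4 H:4 O:1
  (− 4 ring H displaced by substituents)
  + Cl → Cl:1
  + OH → O:1 H:1
  + CH3 → C:1 H:3
  + C2H5 → C:2 H:5
Element totals:
  C: 7
  H: 9
  Cl: 1
  O: 2

C7H9ClO2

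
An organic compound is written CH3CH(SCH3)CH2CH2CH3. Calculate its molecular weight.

Atom tally by fragment:
  CH3 → C:1 H:3
  CH(SCH3) → C:2 H:4 S:1
  CH2 → C:1 H:2
  CH2 → C:1 H:2
  CH3 → C:1 H:3
Element totals:
  C: 6
  H: 14
  S: 1
Molecular formula: C6H14S.
  M = 6(12.011) + 14(1.008) + 32.06
    = 72.066 + 14.112 + 32.060 = 118.238

118.24 g/mol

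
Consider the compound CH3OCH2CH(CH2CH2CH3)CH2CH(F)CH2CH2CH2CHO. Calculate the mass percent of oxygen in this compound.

14.66%

Element totals:
  C: 12
  H: 23
  F: 1
  O: 2
Molecular formula: C12H23FO2.
Molar mass = 218.312 g/mol.
Mass from O: 2 × 15.999 = 31.998 g/mol.
%O = 31.998 / 218.312 × 100 = 14.66%.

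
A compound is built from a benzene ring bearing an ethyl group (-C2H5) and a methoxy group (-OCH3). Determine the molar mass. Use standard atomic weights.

136.19 g/mol

Atom tally by fragment:
  benzene ring core → C:6 H:6
  (− 2 ring H displaced by substituents)
  + C2H5 → C:2 H:5
  + OCH3 → C:1 H:3 O:1
Element totals:
  C: 9
  H: 12
  O: 1
Molecular formula: C9H12O.
  M = 9(12.011) + 12(1.008) + 15.999
    = 108.099 + 12.096 + 15.999 = 136.194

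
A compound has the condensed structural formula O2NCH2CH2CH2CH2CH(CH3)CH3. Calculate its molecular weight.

145.20 g/mol

Atom tally by fragment:
  O2NCH2 → C:1 H:2 N:1 O:2
  CH2 → C:1 H:2
  CH2 → C:1 H:2
  CH2 → C:1 H:2
  CH(CH3) → C:2 H:4
  CH3 → C:1 H:3
Element totals:
  C: 7
  H: 15
  N: 1
  O: 2
Molecular formula: C7H15NO2.
  M = 7(12.011) + 15(1.008) + 14.007 + 2(15.999)
    = 84.077 + 15.120 + 14.007 + 31.998 = 145.202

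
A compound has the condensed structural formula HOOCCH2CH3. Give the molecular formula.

C3H6O2

Element totals:
  C: 3
  H: 6
  O: 2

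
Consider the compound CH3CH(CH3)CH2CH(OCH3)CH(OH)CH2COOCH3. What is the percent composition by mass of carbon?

58.80%

Atom tally by fragment:
  CH3 → C:1 H:3
  CH(CH3) → C:2 H:4
  CH2 → C:1 H:2
  CH(OCH3) → C:2 H:4 O:1
  CH(OH) → C:1 H:2 O:1
  CH2COOCH3 → C:3 H:5 O:2
Element totals:
  C: 10
  H: 20
  O: 4
Molecular formula: C10H20O4.
Molar mass = 204.266 g/mol.
Mass from C: 10 × 12.011 = 120.110 g/mol.
%C = 120.110 / 204.266 × 100 = 58.80%.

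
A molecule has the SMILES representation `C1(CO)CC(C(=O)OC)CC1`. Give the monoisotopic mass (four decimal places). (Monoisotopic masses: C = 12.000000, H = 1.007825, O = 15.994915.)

Atom tally by fragment:
  cyclopentane ring core → C:5 H:10
  (− 2 ring H displaced by substituents)
  + CH2OH → C:1 H:3 O:1
  + COOCH3 → C:2 H:3 O:2
Element totals:
  C: 8
  H: 14
  O: 3
Molecular formula: C8H14O3.
  M = 8(12.0) + 14(1.007825) + 3(15.994915)
    = 96.000000 + 14.109550 + 47.984745 = 158.094295

158.0943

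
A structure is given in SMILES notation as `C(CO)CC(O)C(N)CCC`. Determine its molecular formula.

Atom tally by fragment:
  HOCH2CH2 → C:2 H:5 O:1
  CH2 → C:1 H:2
  CH(OH) → C:1 H:2 O:1
  CH(NH2) → C:1 H:3 N:1
  CH2 → C:1 H:2
  CH2 → C:1 H:2
  CH3 → C:1 H:3
Element totals:
  C: 8
  H: 19
  N: 1
  O: 2

C8H19NO2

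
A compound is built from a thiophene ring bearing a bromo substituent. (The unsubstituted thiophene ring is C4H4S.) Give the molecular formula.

Atom tally by fragment:
  thiophene ring core → C:4 H:4 S:1
  (− 1 ring H displaced by substituents)
  + Br → Br:1
Element totals:
  C: 4
  H: 3
  Br: 1
  S: 1

C4H3BrS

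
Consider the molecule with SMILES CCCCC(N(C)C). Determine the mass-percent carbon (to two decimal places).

Atom tally by fragment:
  CH3 → C:1 H:3
  CH2 → C:1 H:2
  CH2 → C:1 H:2
  CH2 → C:1 H:2
  CH2N(CH3)2 → C:3 H:8 N:1
Element totals:
  C: 7
  H: 17
  N: 1
Molecular formula: C7H17N.
Molar mass = 115.220 g/mol.
Mass from C: 7 × 12.011 = 84.077 g/mol.
%C = 84.077 / 115.220 × 100 = 72.97%.

72.97%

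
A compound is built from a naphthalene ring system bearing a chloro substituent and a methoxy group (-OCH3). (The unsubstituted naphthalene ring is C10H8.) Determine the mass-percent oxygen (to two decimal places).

8.31%

Atom tally by fragment:
  naphthalene ring system core → C:10 H:8
  (− 2 ring H displaced by substituents)
  + Cl → Cl:1
  + OCH3 → C:1 H:3 O:1
Element totals:
  C: 11
  H: 9
  Cl: 1
  O: 1
Molecular formula: C11H9ClO.
Molar mass = 192.642 g/mol.
Mass from O: 1 × 15.999 = 15.999 g/mol.
%O = 15.999 / 192.642 × 100 = 8.31%.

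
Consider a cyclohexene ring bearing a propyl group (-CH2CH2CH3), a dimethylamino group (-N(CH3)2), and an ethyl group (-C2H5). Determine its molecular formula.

Atom tally by fragment:
  cyclohexene ring core → C:6 H:10
  (− 3 ring H displaced by substituents)
  + CH2CH2CH3 → C:3 H:7
  + N(CH3)2 → N:1 C:2 H:6
  + C2H5 → C:2 H:5
Element totals:
  C: 13
  H: 25
  N: 1

C13H25N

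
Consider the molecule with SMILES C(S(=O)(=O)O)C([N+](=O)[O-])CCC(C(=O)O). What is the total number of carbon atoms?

6

Atom tally by fragment:
  HO3SCH2 → C:1 H:3 S:1 O:3
  CH(NO2) → C:1 H:1 N:1 O:2
  CH2 → C:1 H:2
  CH2 → C:1 H:2
  CH2COOH → C:2 H:3 O:2
Element totals:
  C: 6
  H: 11
  N: 1
  O: 7
  S: 1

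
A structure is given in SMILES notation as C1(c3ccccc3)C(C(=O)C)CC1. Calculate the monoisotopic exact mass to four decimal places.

174.1045

Atom tally by fragment:
  cyclobutane ring core → C:4 H:8
  (− 2 ring H displaced by substituents)
  + C6H5 → C:6 H:5
  + COCH3 → C:2 H:3 O:1
Element totals:
  C: 12
  H: 14
  O: 1
Molecular formula: C12H14O.
  M = 12(12.0) + 14(1.007825) + 15.994915
    = 144.000000 + 14.109550 + 15.994915 = 174.104465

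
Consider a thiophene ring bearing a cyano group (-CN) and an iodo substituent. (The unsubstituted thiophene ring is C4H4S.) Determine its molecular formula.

Atom tally by fragment:
  thiophene ring core → C:4 H:4 S:1
  (− 2 ring H displaced by substituents)
  + CN → C:1 N:1
  + I → I:1
Element totals:
  C: 5
  H: 2
  I: 1
  N: 1
  S: 1

C5H2INS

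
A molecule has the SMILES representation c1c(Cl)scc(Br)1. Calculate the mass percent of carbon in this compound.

24.33%

Atom tally by fragment:
  thiophene ring core → C:4 H:4 S:1
  (− 2 ring H displaced by substituents)
  + Cl → Cl:1
  + Br → Br:1
Element totals:
  C: 4
  H: 2
  Br: 1
  Cl: 1
  S: 1
Molecular formula: C4H2BrClS.
Molar mass = 197.474 g/mol.
Mass from C: 4 × 12.011 = 48.044 g/mol.
%C = 48.044 / 197.474 × 100 = 24.33%.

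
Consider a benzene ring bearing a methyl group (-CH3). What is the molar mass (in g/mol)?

Atom tally by fragment:
  benzene ring core → C:6 H:6
  (− 1 ring H displaced by substituents)
  + CH3 → C:1 H:3
Element totals:
  C: 7
  H: 8
Molecular formula: C7H8.
  M = 7(12.011) + 8(1.008)
    = 84.077 + 8.064 = 92.141

92.14 g/mol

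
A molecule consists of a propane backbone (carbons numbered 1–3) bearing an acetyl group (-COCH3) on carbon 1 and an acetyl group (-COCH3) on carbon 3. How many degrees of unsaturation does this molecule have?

Atom tally by fragment:
  CH3COCH2 → C:3 H:5 O:1
  CH2 → C:1 H:2
  CH2COCH3 → C:3 H:5 O:1
Element totals:
  C: 7
  H: 12
  O: 2
Molecular formula: C7H12O2.
DoU = (2C + 2 + N − H − X) / 2 = (2·7 + 2 + 0 − 12 − 0) / 2 = 2.

2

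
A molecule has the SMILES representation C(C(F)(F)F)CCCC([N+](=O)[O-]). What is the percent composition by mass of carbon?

Atom tally by fragment:
  F3CCH2 → C:2 H:2 F:3
  CH2 → C:1 H:2
  CH2 → C:1 H:2
  CH2 → C:1 H:2
  CH2NO2 → C:1 H:2 N:1 O:2
Element totals:
  C: 6
  H: 10
  F: 3
  N: 1
  O: 2
Molecular formula: C6H10F3NO2.
Molar mass = 185.145 g/mol.
Mass from C: 6 × 12.011 = 72.066 g/mol.
%C = 72.066 / 185.145 × 100 = 38.92%.

38.92%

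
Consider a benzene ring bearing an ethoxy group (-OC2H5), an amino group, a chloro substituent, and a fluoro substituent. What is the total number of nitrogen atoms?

1

Atom tally by fragment:
  benzene ring core → C:6 H:6
  (− 4 ring H displaced by substituents)
  + OC2H5 → C:2 H:5 O:1
  + NH2 → N:1 H:2
  + Cl → Cl:1
  + F → F:1
Element totals:
  C: 8
  H: 9
  Cl: 1
  F: 1
  N: 1
  O: 1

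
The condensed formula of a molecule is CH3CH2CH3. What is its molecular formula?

Atom tally by fragment:
  CH3 → C:1 H:3
  CH2 → C:1 H:2
  CH3 → C:1 H:3
Element totals:
  C: 3
  H: 8

C3H8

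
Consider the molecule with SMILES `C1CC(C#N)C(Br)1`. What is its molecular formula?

C5H6BrN

Atom tally by fragment:
  cyclobutane ring core → C:4 H:8
  (− 2 ring H displaced by substituents)
  + CN → C:1 N:1
  + Br → Br:1
Element totals:
  C: 5
  H: 6
  Br: 1
  N: 1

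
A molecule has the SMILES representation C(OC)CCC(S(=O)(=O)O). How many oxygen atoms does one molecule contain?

4

Atom tally by fragment:
  CH3OCH2 → C:2 H:5 O:1
  CH2 → C:1 H:2
  CH2 → C:1 H:2
  CH2SO3H → C:1 H:3 S:1 O:3
Element totals:
  C: 5
  H: 12
  O: 4
  S: 1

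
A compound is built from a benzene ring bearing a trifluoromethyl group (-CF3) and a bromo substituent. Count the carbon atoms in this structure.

7

Atom tally by fragment:
  benzene ring core → C:6 H:6
  (− 2 ring H displaced by substituents)
  + CF3 → C:1 F:3
  + Br → Br:1
Element totals:
  C: 7
  H: 4
  Br: 1
  F: 3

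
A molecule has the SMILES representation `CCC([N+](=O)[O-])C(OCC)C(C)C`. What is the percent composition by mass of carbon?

Atom tally by fragment:
  CH3 → C:1 H:3
  CH2 → C:1 H:2
  CH(NO2) → C:1 H:1 N:1 O:2
  CH(OC2H5) → C:3 H:6 O:1
  CH(CH3) → C:2 H:4
  CH3 → C:1 H:3
Element totals:
  C: 9
  H: 19
  N: 1
  O: 3
Molecular formula: C9H19NO3.
Molar mass = 189.255 g/mol.
Mass from C: 9 × 12.011 = 108.099 g/mol.
%C = 108.099 / 189.255 × 100 = 57.12%.

57.12%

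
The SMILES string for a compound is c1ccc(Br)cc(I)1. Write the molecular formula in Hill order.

Atom tally by fragment:
  benzene ring core → C:6 H:6
  (− 2 ring H displaced by substituents)
  + Br → Br:1
  + I → I:1
Element totals:
  C: 6
  H: 4
  Br: 1
  I: 1

C6H4BrI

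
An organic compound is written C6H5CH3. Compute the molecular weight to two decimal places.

Element totals:
  C: 7
  H: 8
Molecular formula: C7H8.
  M = 7(12.011) + 8(1.008)
    = 84.077 + 8.064 = 92.141

92.14 g/mol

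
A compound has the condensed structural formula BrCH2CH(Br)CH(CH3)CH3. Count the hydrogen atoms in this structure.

10

Atom tally by fragment:
  BrCH2 → C:1 H:2 Br:1
  CH(Br) → C:1 H:1 Br:1
  CH(CH3) → C:2 H:4
  CH3 → C:1 H:3
Element totals:
  C: 5
  H: 10
  Br: 2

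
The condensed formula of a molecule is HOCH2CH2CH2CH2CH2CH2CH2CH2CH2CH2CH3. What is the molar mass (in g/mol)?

172.31 g/mol

Element totals:
  C: 11
  H: 24
  O: 1
Molecular formula: C11H24O.
  M = 11(12.011) + 24(1.008) + 15.999
    = 132.121 + 24.192 + 15.999 = 172.312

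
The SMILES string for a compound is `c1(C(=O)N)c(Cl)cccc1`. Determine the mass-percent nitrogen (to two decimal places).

Atom tally by fragment:
  benzene ring core → C:6 H:6
  (− 2 ring H displaced by substituents)
  + CONH2 → C:1 H:2 O:1 N:1
  + Cl → Cl:1
Element totals:
  C: 7
  H: 6
  Cl: 1
  N: 1
  O: 1
Molecular formula: C7H6ClNO.
Molar mass = 155.581 g/mol.
Mass from N: 1 × 14.007 = 14.007 g/mol.
%N = 14.007 / 155.581 × 100 = 9.00%.

9.00%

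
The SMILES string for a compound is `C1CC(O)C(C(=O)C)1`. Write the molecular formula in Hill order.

Atom tally by fragment:
  cyclobutane ring core → C:4 H:8
  (− 2 ring H displaced by substituents)
  + OH → O:1 H:1
  + COCH3 → C:2 H:3 O:1
Element totals:
  C: 6
  H: 10
  O: 2

C6H10O2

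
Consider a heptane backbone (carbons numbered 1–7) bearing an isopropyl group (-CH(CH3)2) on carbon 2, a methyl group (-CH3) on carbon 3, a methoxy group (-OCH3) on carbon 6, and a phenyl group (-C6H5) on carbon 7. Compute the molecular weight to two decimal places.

Atom tally by fragment:
  CH3 → C:1 H:3
  CH(CH(CH3)2) → C:4 H:8
  CH(CH3) → C:2 H:4
  CH2 → C:1 H:2
  CH2 → C:1 H:2
  CH(OCH3) → C:2 H:4 O:1
  CH2C6H5 → C:7 H:7
Element totals:
  C: 18
  H: 30
  O: 1
Molecular formula: C18H30O.
  M = 18(12.011) + 30(1.008) + 15.999
    = 216.198 + 30.240 + 15.999 = 262.437

262.44 g/mol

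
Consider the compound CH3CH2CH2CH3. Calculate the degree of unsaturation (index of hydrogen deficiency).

Element totals:
  C: 4
  H: 10
Molecular formula: C4H10.
DoU = (2C + 2 + N − H − X) / 2 = (2·4 + 2 + 0 − 10 − 0) / 2 = 0.

0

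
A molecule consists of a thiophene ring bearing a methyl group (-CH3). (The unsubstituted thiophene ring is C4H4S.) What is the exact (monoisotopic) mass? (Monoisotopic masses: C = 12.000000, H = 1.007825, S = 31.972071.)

Atom tally by fragment:
  thiophene ring core → C:4 H:4 S:1
  (− 1 ring H displaced by substituents)
  + CH3 → C:1 H:3
Element totals:
  C: 5
  H: 6
  S: 1
Molecular formula: C5H6S.
  M = 5(12.0) + 6(1.007825) + 31.972071
    = 60.000000 + 6.046950 + 31.972071 = 98.019021

98.0190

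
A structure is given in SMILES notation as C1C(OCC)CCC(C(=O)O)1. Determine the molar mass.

Atom tally by fragment:
  cyclopentane ring core → C:5 H:10
  (− 2 ring H displaced by substituents)
  + OC2H5 → C:2 H:5 O:1
  + COOH → C:1 H:1 O:2
Element totals:
  C: 8
  H: 14
  O: 3
Molecular formula: C8H14O3.
  M = 8(12.011) + 14(1.008) + 3(15.999)
    = 96.088 + 14.112 + 47.997 = 158.197

158.20 g/mol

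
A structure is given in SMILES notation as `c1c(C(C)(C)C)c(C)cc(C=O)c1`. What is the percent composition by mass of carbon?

81.77%

Atom tally by fragment:
  benzene ring core → C:6 H:6
  (− 3 ring H displaced by substituents)
  + C(CH3)3 → C:4 H:9
  + CH3 → C:1 H:3
  + CHO → C:1 H:1 O:1
Element totals:
  C: 12
  H: 16
  O: 1
Molecular formula: C12H16O.
Molar mass = 176.259 g/mol.
Mass from C: 12 × 12.011 = 144.132 g/mol.
%C = 144.132 / 176.259 × 100 = 81.77%.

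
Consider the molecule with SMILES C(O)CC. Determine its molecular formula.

Atom tally by fragment:
  HOCH2 → C:1 H:3 O:1
  CH2 → C:1 H:2
  CH3 → C:1 H:3
Element totals:
  C: 3
  H: 8
  O: 1

C3H8O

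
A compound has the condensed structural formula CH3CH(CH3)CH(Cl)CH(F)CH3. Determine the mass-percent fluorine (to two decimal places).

Element totals:
  C: 6
  H: 12
  Cl: 1
  F: 1
Molecular formula: C6H12ClF.
Molar mass = 138.610 g/mol.
Mass from F: 1 × 18.998 = 18.998 g/mol.
%F = 18.998 / 138.610 × 100 = 13.71%.

13.71%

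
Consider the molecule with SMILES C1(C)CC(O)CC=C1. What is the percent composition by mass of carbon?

74.95%

Atom tally by fragment:
  cyclohexene ring core → C:6 H:10
  (− 2 ring H displaced by substituents)
  + CH3 → C:1 H:3
  + OH → O:1 H:1
Element totals:
  C: 7
  H: 12
  O: 1
Molecular formula: C7H12O.
Molar mass = 112.172 g/mol.
Mass from C: 7 × 12.011 = 84.077 g/mol.
%C = 84.077 / 112.172 × 100 = 74.95%.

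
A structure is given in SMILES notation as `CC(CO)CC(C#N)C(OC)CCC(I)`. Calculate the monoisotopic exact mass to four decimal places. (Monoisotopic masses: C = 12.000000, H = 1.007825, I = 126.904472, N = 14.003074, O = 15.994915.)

Atom tally by fragment:
  CH3 → C:1 H:3
  CH(CH2OH) → C:2 H:4 O:1
  CH2 → C:1 H:2
  CH(CN) → C:2 H:1 N:1
  CH(OCH3) → C:2 H:4 O:1
  CH2 → C:1 H:2
  CH2 → C:1 H:2
  CH2I → C:1 H:2 I:1
Element totals:
  C: 11
  H: 20
  I: 1
  N: 1
  O: 2
Molecular formula: C11H20INO2.
  M = 11(12.0) + 20(1.007825) + 126.904472 + 14.003074 + 2(15.994915)
    = 132.000000 + 20.156500 + 126.904472 + 14.003074 + 31.989830 = 325.053876

325.0539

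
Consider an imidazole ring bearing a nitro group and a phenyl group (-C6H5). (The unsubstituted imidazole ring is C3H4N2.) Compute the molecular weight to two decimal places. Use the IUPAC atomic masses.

Atom tally by fragment:
  imidazole ring core → C:3 H:4 N:2
  (− 2 ring H displaced by substituents)
  + NO2 → N:1 O:2
  + C6H5 → C:6 H:5
Element totals:
  C: 9
  H: 7
  N: 3
  O: 2
Molecular formula: C9H7N3O2.
  M = 9(12.011) + 7(1.008) + 3(14.007) + 2(15.999)
    = 108.099 + 7.056 + 42.021 + 31.998 = 189.174

189.17 g/mol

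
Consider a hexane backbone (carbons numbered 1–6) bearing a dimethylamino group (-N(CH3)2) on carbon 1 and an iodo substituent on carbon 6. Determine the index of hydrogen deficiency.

0

Atom tally by fragment:
  (CH3)2NCH2 → C:3 H:8 N:1
  CH2 → C:1 H:2
  CH2 → C:1 H:2
  CH2 → C:1 H:2
  CH2 → C:1 H:2
  CH2I → C:1 H:2 I:1
Element totals:
  C: 8
  H: 18
  I: 1
  N: 1
Molecular formula: C8H18IN.
DoU = (2C + 2 + N − H − X) / 2 = (2·8 + 2 + 1 − 18 − 1) / 2 = 0.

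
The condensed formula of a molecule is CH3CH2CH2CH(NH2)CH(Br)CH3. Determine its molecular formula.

C6H14BrN

Atom tally by fragment:
  CH3 → C:1 H:3
  CH2 → C:1 H:2
  CH2 → C:1 H:2
  CH(NH2) → C:1 H:3 N:1
  CH(Br) → C:1 H:1 Br:1
  CH3 → C:1 H:3
Element totals:
  C: 6
  H: 14
  Br: 1
  N: 1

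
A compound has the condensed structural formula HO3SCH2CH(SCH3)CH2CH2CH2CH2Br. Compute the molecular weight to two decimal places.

Atom tally by fragment:
  HO3SCH2 → C:1 H:3 S:1 O:3
  CH(SCH3) → C:2 H:4 S:1
  CH2 → C:1 H:2
  CH2 → C:1 H:2
  CH2 → C:1 H:2
  CH2Br → C:1 H:2 Br:1
Element totals:
  C: 7
  H: 15
  Br: 1
  O: 3
  S: 2
Molecular formula: C7H15BrO3S2.
  M = 7(12.011) + 15(1.008) + 79.904 + 3(15.999) + 2(32.06)
    = 84.077 + 15.120 + 79.904 + 47.997 + 64.120 = 291.218

291.22 g/mol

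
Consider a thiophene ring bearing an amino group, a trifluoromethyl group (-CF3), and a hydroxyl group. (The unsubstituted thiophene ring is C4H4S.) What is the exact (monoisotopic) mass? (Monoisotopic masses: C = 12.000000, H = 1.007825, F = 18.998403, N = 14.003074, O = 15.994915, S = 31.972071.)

Atom tally by fragment:
  thiophene ring core → C:4 H:4 S:1
  (− 3 ring H displaced by substituents)
  + NH2 → N:1 H:2
  + CF3 → C:1 F:3
  + OH → O:1 H:1
Element totals:
  C: 5
  H: 4
  F: 3
  N: 1
  O: 1
  S: 1
Molecular formula: C5H4F3NOS.
  M = 5(12.0) + 4(1.007825) + 3(18.998403) + 14.003074 + 15.994915 + 31.972071
    = 60.000000 + 4.031300 + 56.995209 + 14.003074 + 15.994915 + 31.972071 = 182.996569

182.9966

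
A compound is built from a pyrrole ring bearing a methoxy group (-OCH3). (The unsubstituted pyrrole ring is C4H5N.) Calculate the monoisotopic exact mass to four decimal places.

Atom tally by fragment:
  pyrrole ring core → C:4 H:5 N:1
  (− 1 ring H displaced by substituents)
  + OCH3 → C:1 H:3 O:1
Element totals:
  C: 5
  H: 7
  N: 1
  O: 1
Molecular formula: C5H7NO.
  M = 5(12.0) + 7(1.007825) + 14.003074 + 15.994915
    = 60.000000 + 7.054775 + 14.003074 + 15.994915 = 97.052764

97.0528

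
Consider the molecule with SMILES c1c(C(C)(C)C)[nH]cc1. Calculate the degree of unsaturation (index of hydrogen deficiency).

3

Atom tally by fragment:
  pyrrole ring core → C:4 H:5 N:1
  (− 1 ring H displaced by substituents)
  + C(CH3)3 → C:4 H:9
Element totals:
  C: 8
  H: 13
  N: 1
Molecular formula: C8H13N.
DoU = (2C + 2 + N − H − X) / 2 = (2·8 + 2 + 1 − 13 − 0) / 2 = 3.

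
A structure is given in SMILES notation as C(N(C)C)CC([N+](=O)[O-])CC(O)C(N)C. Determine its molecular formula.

Atom tally by fragment:
  (CH3)2NCH2 → C:3 H:8 N:1
  CH2 → C:1 H:2
  CH(NO2) → C:1 H:1 N:1 O:2
  CH2 → C:1 H:2
  CH(OH) → C:1 H:2 O:1
  CH(NH2) → C:1 H:3 N:1
  CH3 → C:1 H:3
Element totals:
  C: 9
  H: 21
  N: 3
  O: 3

C9H21N3O3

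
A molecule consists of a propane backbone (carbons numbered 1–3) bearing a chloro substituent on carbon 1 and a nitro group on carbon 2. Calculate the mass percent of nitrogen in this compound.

Atom tally by fragment:
  ClCH2 → C:1 H:2 Cl:1
  CH(NO2) → C:1 H:1 N:1 O:2
  CH3 → C:1 H:3
Element totals:
  C: 3
  H: 6
  Cl: 1
  N: 1
  O: 2
Molecular formula: C3H6ClNO2.
Molar mass = 123.536 g/mol.
Mass from N: 1 × 14.007 = 14.007 g/mol.
%N = 14.007 / 123.536 × 100 = 11.34%.

11.34%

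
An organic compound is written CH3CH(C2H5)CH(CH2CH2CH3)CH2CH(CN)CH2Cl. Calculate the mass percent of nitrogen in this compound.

6.49%

Atom tally by fragment:
  CH3 → C:1 H:3
  CH(C2H5) → C:3 H:6
  CH(CH2CH2CH3) → C:4 H:8
  CH2 → C:1 H:2
  CH(CN) → C:2 H:1 N:1
  CH2Cl → C:1 H:2 Cl:1
Element totals:
  C: 12
  H: 22
  Cl: 1
  N: 1
Molecular formula: C12H22ClN.
Molar mass = 215.765 g/mol.
Mass from N: 1 × 14.007 = 14.007 g/mol.
%N = 14.007 / 215.765 × 100 = 6.49%.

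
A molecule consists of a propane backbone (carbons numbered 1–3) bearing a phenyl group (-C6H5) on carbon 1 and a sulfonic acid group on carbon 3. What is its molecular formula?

Atom tally by fragment:
  C6H5CH2 → C:7 H:7
  CH2 → C:1 H:2
  CH2SO3H → C:1 H:3 S:1 O:3
Element totals:
  C: 9
  H: 12
  O: 3
  S: 1

C9H12O3S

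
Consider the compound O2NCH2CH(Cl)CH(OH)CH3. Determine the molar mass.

Element totals:
  C: 4
  H: 8
  Cl: 1
  N: 1
  O: 3
Molecular formula: C4H8ClNO3.
  M = 4(12.011) + 8(1.008) + 35.45 + 14.007 + 3(15.999)
    = 48.044 + 8.064 + 35.450 + 14.007 + 47.997 = 153.562

153.56 g/mol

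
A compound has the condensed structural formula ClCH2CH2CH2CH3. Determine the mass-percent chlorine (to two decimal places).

Atom tally by fragment:
  ClCH2 → C:1 H:2 Cl:1
  CH2 → C:1 H:2
  CH2 → C:1 H:2
  CH3 → C:1 H:3
Element totals:
  C: 4
  H: 9
  Cl: 1
Molecular formula: C4H9Cl.
Molar mass = 92.566 g/mol.
Mass from Cl: 1 × 35.45 = 35.450 g/mol.
%Cl = 35.450 / 92.566 × 100 = 38.30%.

38.30%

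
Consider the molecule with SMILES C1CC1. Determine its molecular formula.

C3H6

Atom tally by fragment:
  cyclopropane ring core → C:3 H:6
Element totals:
  C: 3
  H: 6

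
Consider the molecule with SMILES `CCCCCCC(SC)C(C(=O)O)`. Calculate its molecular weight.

Atom tally by fragment:
  CH3 → C:1 H:3
  CH2 → C:1 H:2
  CH2 → C:1 H:2
  CH2 → C:1 H:2
  CH2 → C:1 H:2
  CH2 → C:1 H:2
  CH(SCH3) → C:2 H:4 S:1
  CH2COOH → C:2 H:3 O:2
Element totals:
  C: 10
  H: 20
  O: 2
  S: 1
Molecular formula: C10H20O2S.
  M = 10(12.011) + 20(1.008) + 2(15.999) + 32.06
    = 120.110 + 20.160 + 31.998 + 32.060 = 204.328

204.33 g/mol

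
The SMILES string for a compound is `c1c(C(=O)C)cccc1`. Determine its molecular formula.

C8H8O

Atom tally by fragment:
  benzene ring core → C:6 H:6
  (− 1 ring H displaced by substituents)
  + COCH3 → C:2 H:3 O:1
Element totals:
  C: 8
  H: 8
  O: 1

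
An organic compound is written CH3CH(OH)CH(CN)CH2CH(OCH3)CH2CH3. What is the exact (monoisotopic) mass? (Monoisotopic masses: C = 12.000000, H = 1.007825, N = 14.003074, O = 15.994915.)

171.1259

Atom tally by fragment:
  CH3 → C:1 H:3
  CH(OH) → C:1 H:2 O:1
  CH(CN) → C:2 H:1 N:1
  CH2 → C:1 H:2
  CH(OCH3) → C:2 H:4 O:1
  CH2 → C:1 H:2
  CH3 → C:1 H:3
Element totals:
  C: 9
  H: 17
  N: 1
  O: 2
Molecular formula: C9H17NO2.
  M = 9(12.0) + 17(1.007825) + 14.003074 + 2(15.994915)
    = 108.000000 + 17.133025 + 14.003074 + 31.989830 = 171.125929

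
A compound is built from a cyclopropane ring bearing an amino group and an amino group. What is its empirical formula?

C3H8N2

Atom tally by fragment:
  cyclopropane ring core → C:3 H:6
  (− 2 ring H displaced by substituents)
  + NH2 → N:1 H:2
  + NH2 → N:1 H:2
Element totals:
  C: 3
  H: 8
  N: 2
Molecular formula: C3H8N2.
gcd of subscripts (3, 8, 2) = 1, so the empirical formula equals the molecular formula.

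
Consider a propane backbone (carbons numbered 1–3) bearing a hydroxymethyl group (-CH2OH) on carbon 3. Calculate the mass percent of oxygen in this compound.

21.58%

Atom tally by fragment:
  CH3 → C:1 H:3
  CH2 → C:1 H:2
  CH2CH2OH → C:2 H:5 O:1
Element totals:
  C: 4
  H: 10
  O: 1
Molecular formula: C4H10O.
Molar mass = 74.123 g/mol.
Mass from O: 1 × 15.999 = 15.999 g/mol.
%O = 15.999 / 74.123 × 100 = 21.58%.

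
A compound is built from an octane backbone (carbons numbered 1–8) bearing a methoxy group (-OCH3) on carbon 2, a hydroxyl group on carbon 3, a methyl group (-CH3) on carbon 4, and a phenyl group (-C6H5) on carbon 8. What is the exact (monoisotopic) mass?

250.1933

Atom tally by fragment:
  CH3 → C:1 H:3
  CH(OCH3) → C:2 H:4 O:1
  CH(OH) → C:1 H:2 O:1
  CH(CH3) → C:2 H:4
  CH2 → C:1 H:2
  CH2 → C:1 H:2
  CH2 → C:1 H:2
  CH2C6H5 → C:7 H:7
Element totals:
  C: 16
  H: 26
  O: 2
Molecular formula: C16H26O2.
  M = 16(12.0) + 26(1.007825) + 2(15.994915)
    = 192.000000 + 26.203450 + 31.989830 = 250.193280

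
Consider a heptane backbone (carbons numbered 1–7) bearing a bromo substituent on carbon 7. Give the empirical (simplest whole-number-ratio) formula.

C7H15Br

Atom tally by fragment:
  CH3 → C:1 H:3
  CH2 → C:1 H:2
  CH2 → C:1 H:2
  CH2 → C:1 H:2
  CH2 → C:1 H:2
  CH2 → C:1 H:2
  CH2Br → C:1 H:2 Br:1
Element totals:
  C: 7
  H: 15
  Br: 1
Molecular formula: C7H15Br.
gcd of subscripts (1, 7, 15) = 1, so the empirical formula equals the molecular formula.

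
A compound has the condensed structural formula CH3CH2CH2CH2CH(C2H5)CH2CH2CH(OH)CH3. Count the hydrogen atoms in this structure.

Atom tally by fragment:
  CH3 → C:1 H:3
  CH2 → C:1 H:2
  CH2 → C:1 H:2
  CH2 → C:1 H:2
  CH(C2H5) → C:3 H:6
  CH2 → C:1 H:2
  CH2 → C:1 H:2
  CH(OH) → C:1 H:2 O:1
  CH3 → C:1 H:3
Element totals:
  C: 11
  H: 24
  O: 1

24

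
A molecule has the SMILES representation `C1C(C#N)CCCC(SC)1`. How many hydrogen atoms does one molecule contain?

Atom tally by fragment:
  cyclohexane ring core → C:6 H:12
  (− 2 ring H displaced by substituents)
  + CN → C:1 N:1
  + SCH3 → C:1 H:3 S:1
Element totals:
  C: 8
  H: 13
  N: 1
  S: 1

13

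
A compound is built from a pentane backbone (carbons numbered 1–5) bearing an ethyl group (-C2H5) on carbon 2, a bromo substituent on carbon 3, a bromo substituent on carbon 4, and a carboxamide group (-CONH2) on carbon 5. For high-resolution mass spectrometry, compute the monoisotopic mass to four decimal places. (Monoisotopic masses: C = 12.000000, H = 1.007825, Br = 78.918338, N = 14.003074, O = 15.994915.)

298.9520

Atom tally by fragment:
  CH3 → C:1 H:3
  CH(C2H5) → C:3 H:6
  CH(Br) → C:1 H:1 Br:1
  CH(Br) → C:1 H:1 Br:1
  CH2CONH2 → C:2 H:4 O:1 N:1
Element totals:
  C: 8
  H: 15
  Br: 2
  N: 1
  O: 1
Molecular formula: C8H15Br2NO.
  M = 8(12.0) + 15(1.007825) + 2(78.918338) + 14.003074 + 15.994915
    = 96.000000 + 15.117375 + 157.836676 + 14.003074 + 15.994915 = 298.952040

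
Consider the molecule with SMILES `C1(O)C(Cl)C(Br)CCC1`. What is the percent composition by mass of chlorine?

Atom tally by fragment:
  cyclohexane ring core → C:6 H:12
  (− 3 ring H displaced by substituents)
  + OH → O:1 H:1
  + Cl → Cl:1
  + Br → Br:1
Element totals:
  C: 6
  H: 10
  Br: 1
  Cl: 1
  O: 1
Molecular formula: C6H10BrClO.
Molar mass = 213.499 g/mol.
Mass from Cl: 1 × 35.45 = 35.450 g/mol.
%Cl = 35.450 / 213.499 × 100 = 16.60%.

16.60%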